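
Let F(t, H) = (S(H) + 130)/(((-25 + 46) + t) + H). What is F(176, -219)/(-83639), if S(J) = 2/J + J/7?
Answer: 151315/2820808914 ≈ 5.3642e-5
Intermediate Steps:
S(J) = 2/J + J/7 (S(J) = 2/J + J*(⅐) = 2/J + J/7)
F(t, H) = (130 + 2/H + H/7)/(21 + H + t) (F(t, H) = ((2/H + H/7) + 130)/(((-25 + 46) + t) + H) = (130 + 2/H + H/7)/((21 + t) + H) = (130 + 2/H + H/7)/(21 + H + t))
F(176, -219)/(-83639) = ((⅐)*(14 + (-219)² + 910*(-219))/(-219*(21 - 219 + 176)))/(-83639) = ((⅐)*(-1/219)*(14 + 47961 - 199290)/(-22))*(-1/83639) = ((⅐)*(-1/219)*(-1/22)*(-151315))*(-1/83639) = -151315/33726*(-1/83639) = 151315/2820808914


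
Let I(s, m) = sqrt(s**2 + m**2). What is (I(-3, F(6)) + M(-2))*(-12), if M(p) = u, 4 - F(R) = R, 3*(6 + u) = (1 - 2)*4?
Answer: 88 - 12*sqrt(13) ≈ 44.733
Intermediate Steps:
u = -22/3 (u = -6 + ((1 - 2)*4)/3 = -6 + (-1*4)/3 = -6 + (1/3)*(-4) = -6 - 4/3 = -22/3 ≈ -7.3333)
F(R) = 4 - R
I(s, m) = sqrt(m**2 + s**2)
M(p) = -22/3
(I(-3, F(6)) + M(-2))*(-12) = (sqrt((4 - 1*6)**2 + (-3)**2) - 22/3)*(-12) = (sqrt((4 - 6)**2 + 9) - 22/3)*(-12) = (sqrt((-2)**2 + 9) - 22/3)*(-12) = (sqrt(4 + 9) - 22/3)*(-12) = (sqrt(13) - 22/3)*(-12) = (-22/3 + sqrt(13))*(-12) = 88 - 12*sqrt(13)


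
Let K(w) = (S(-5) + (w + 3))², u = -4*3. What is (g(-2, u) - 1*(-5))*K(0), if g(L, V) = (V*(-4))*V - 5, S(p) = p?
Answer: -2304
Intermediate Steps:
u = -12
g(L, V) = -5 - 4*V² (g(L, V) = (-4*V)*V - 5 = -4*V² - 5 = -5 - 4*V²)
K(w) = (-2 + w)² (K(w) = (-5 + (w + 3))² = (-5 + (3 + w))² = (-2 + w)²)
(g(-2, u) - 1*(-5))*K(0) = ((-5 - 4*(-12)²) - 1*(-5))*(-2 + 0)² = ((-5 - 4*144) + 5)*(-2)² = ((-5 - 576) + 5)*4 = (-581 + 5)*4 = -576*4 = -2304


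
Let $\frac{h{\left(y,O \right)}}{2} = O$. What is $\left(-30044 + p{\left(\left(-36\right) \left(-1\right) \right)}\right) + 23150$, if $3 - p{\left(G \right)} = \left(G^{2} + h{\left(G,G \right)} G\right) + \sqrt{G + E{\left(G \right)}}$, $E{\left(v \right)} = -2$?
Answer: $-10779 - \sqrt{34} \approx -10785.0$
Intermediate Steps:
$h{\left(y,O \right)} = 2 O$
$p{\left(G \right)} = 3 - \sqrt{-2 + G} - 3 G^{2}$ ($p{\left(G \right)} = 3 - \left(\left(G^{2} + 2 G G\right) + \sqrt{G - 2}\right) = 3 - \left(\left(G^{2} + 2 G^{2}\right) + \sqrt{-2 + G}\right) = 3 - \left(3 G^{2} + \sqrt{-2 + G}\right) = 3 - \left(\sqrt{-2 + G} + 3 G^{2}\right) = 3 - \sqrt{-2 + G} - 3 G^{2}$)
$\left(-30044 + p{\left(\left(-36\right) \left(-1\right) \right)}\right) + 23150 = \left(-30044 - \left(-3 + 3888 + \sqrt{-2 - -36}\right)\right) + 23150 = \left(-30044 - \left(-3 + 3888 + \sqrt{-2 + 36}\right)\right) + 23150 = \left(-30044 - \left(3885 + \sqrt{34}\right)\right) + 23150 = \left(-33929 - \sqrt{34}\right) + 23150 = -10779 - \sqrt{34}$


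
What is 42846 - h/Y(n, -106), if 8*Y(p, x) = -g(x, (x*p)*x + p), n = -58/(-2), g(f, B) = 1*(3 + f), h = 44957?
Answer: 4053482/103 ≈ 39354.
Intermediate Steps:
g(f, B) = 3 + f
n = 29 (n = -58*(-½) = 29)
Y(p, x) = -3/8 - x/8 (Y(p, x) = (-(3 + x))/8 = (-3 - x)/8 = -3/8 - x/8)
42846 - h/Y(n, -106) = 42846 - 44957/(-3/8 - ⅛*(-106)) = 42846 - 44957/(-3/8 + 53/4) = 42846 - 44957/103/8 = 42846 - 44957*8/103 = 42846 - 1*359656/103 = 42846 - 359656/103 = 4053482/103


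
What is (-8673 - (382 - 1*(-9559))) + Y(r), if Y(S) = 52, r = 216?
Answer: -18562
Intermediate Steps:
(-8673 - (382 - 1*(-9559))) + Y(r) = (-8673 - (382 - 1*(-9559))) + 52 = (-8673 - (382 + 9559)) + 52 = (-8673 - 1*9941) + 52 = (-8673 - 9941) + 52 = -18614 + 52 = -18562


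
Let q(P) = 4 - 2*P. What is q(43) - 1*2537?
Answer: -2619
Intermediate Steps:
q(43) - 1*2537 = (4 - 2*43) - 1*2537 = (4 - 86) - 2537 = -82 - 2537 = -2619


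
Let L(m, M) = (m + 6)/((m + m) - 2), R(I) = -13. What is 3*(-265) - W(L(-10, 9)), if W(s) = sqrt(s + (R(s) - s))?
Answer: -795 - I*sqrt(13) ≈ -795.0 - 3.6056*I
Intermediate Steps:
L(m, M) = (6 + m)/(-2 + 2*m) (L(m, M) = (6 + m)/(2*m - 2) = (6 + m)/(-2 + 2*m))
W(s) = I*sqrt(13) (W(s) = sqrt(s + (-13 - s)) = sqrt(-13) = I*sqrt(13))
3*(-265) - W(L(-10, 9)) = 3*(-265) - I*sqrt(13) = -795 - I*sqrt(13)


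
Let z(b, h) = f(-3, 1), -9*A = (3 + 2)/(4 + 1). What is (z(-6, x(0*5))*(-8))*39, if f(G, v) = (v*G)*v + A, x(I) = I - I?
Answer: 2912/3 ≈ 970.67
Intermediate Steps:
A = -⅑ (A = -(3 + 2)/(9*(4 + 1)) = -5/(9*5) = -⅑*1 = -⅑ ≈ -0.11111)
x(I) = 0
f(G, v) = -⅑ + G*v² (f(G, v) = (v*G)*v - ⅑ = (G*v)*v - ⅑ = G*v² - ⅑ = -⅑ + G*v²)
z(b, h) = -28/9 (z(b, h) = -⅑ - 3*1² = -⅑ - 3*1 = -⅑ - 3 = -28/9)
(z(-6, x(0*5))*(-8))*39 = -28/9*(-8)*39 = (224/9)*39 = 2912/3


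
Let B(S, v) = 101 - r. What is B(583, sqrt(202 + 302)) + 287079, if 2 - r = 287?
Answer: 287465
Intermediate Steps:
r = -285 (r = 2 - 1*287 = 2 - 287 = -285)
B(S, v) = 386 (B(S, v) = 101 - 1*(-285) = 101 + 285 = 386)
B(583, sqrt(202 + 302)) + 287079 = 386 + 287079 = 287465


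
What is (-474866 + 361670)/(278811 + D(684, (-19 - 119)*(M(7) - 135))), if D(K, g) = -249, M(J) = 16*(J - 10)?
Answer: -18866/46427 ≈ -0.40636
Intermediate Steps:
M(J) = -160 + 16*J (M(J) = 16*(-10 + J) = -160 + 16*J)
(-474866 + 361670)/(278811 + D(684, (-19 - 119)*(M(7) - 135))) = (-474866 + 361670)/(278811 - 249) = -113196/278562 = -113196*1/278562 = -18866/46427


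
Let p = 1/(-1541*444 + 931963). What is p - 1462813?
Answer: -362425086066/247759 ≈ -1.4628e+6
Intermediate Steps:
p = 1/247759 (p = 1/(-684204 + 931963) = 1/247759 ≈ 4.0362e-6)
p - 1462813 = 1/247759 - 1462813 = -362425086066/247759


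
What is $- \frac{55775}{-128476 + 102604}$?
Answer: $\frac{55775}{25872} \approx 2.1558$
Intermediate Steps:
$- \frac{55775}{-128476 + 102604} = - \frac{55775}{-25872} = \left(-55775\right) \left(- \frac{1}{25872}\right) = \frac{55775}{25872}$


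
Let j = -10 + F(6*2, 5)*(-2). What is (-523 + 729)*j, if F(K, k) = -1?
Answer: -1648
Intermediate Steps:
j = -8 (j = -10 - 1*(-2) = -10 + 2 = -8)
(-523 + 729)*j = (-523 + 729)*(-8) = 206*(-8) = -1648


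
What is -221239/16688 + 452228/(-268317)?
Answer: -9558423661/639667728 ≈ -14.943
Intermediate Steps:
-221239/16688 + 452228/(-268317) = -221239*1/16688 + 452228*(-1/268317) = -221239/16688 - 64604/38331 = -9558423661/639667728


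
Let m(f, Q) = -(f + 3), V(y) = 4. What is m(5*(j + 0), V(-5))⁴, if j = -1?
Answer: 16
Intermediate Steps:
m(f, Q) = -3 - f (m(f, Q) = -(3 + f) = -3 - f)
m(5*(j + 0), V(-5))⁴ = (-3 - 5*(-1 + 0))⁴ = (-3 - 5*(-1))⁴ = (-3 - 1*(-5))⁴ = (-3 + 5)⁴ = 2⁴ = 16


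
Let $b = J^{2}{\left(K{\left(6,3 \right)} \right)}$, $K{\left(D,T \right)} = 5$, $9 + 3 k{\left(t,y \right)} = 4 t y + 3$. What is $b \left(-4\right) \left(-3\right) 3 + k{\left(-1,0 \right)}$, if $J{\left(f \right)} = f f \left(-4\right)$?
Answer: $359998$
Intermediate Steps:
$k{\left(t,y \right)} = -2 + \frac{4 t y}{3}$ ($k{\left(t,y \right)} = -3 + \frac{4 t y + 3}{3} = -3 + \frac{3 + 4 t y}{3} = -3 + \left(1 + \frac{4 t y}{3}\right) = -2 + \frac{4 t y}{3}$)
$J{\left(f \right)} = - 4 f^{2}$ ($J{\left(f \right)} = f^{2} \left(-4\right) = - 4 f^{2}$)
$b = 10000$ ($b = \left(- 4 \cdot 5^{2}\right)^{2} = \left(\left(-4\right) 25\right)^{2} = \left(-100\right)^{2} = 10000$)
$b \left(-4\right) \left(-3\right) 3 + k{\left(-1,0 \right)} = 10000 \left(-4\right) \left(-3\right) 3 - \left(2 + \frac{4}{3} \cdot 0\right) = 10000 \cdot 12 \cdot 3 + \left(-2 + 0\right) = 10000 \cdot 36 - 2 = 360000 - 2 = 359998$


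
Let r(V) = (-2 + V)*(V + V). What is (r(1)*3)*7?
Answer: -42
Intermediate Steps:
r(V) = 2*V*(-2 + V) (r(V) = (-2 + V)*(2*V) = 2*V*(-2 + V))
(r(1)*3)*7 = ((2*1*(-2 + 1))*3)*7 = ((2*1*(-1))*3)*7 = -2*3*7 = -6*7 = -42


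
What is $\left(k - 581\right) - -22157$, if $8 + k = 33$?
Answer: $21601$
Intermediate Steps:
$k = 25$ ($k = -8 + 33 = 25$)
$\left(k - 581\right) - -22157 = \left(25 - 581\right) - -22157 = \left(25 - 581\right) + 22157 = -556 + 22157 = 21601$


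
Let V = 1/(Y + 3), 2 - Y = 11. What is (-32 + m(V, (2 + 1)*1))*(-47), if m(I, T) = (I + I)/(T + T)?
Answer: 27119/18 ≈ 1506.6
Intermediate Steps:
Y = -9 (Y = 2 - 1*11 = 2 - 11 = -9)
V = -⅙ (V = 1/(-9 + 3) = 1/(-6) = -⅙ ≈ -0.16667)
m(I, T) = I/T (m(I, T) = (2*I)/((2*T)) = (2*I)*(1/(2*T)) = I/T)
(-32 + m(V, (2 + 1)*1))*(-47) = (-32 - 1/(6*(2 + 1)))*(-47) = (-32 - 1/(6*(3*1)))*(-47) = (-32 - ⅙/3)*(-47) = (-32 - ⅙*⅓)*(-47) = (-32 - 1/18)*(-47) = -577/18*(-47) = 27119/18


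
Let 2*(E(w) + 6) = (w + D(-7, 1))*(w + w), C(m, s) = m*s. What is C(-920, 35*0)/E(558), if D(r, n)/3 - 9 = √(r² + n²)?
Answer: 0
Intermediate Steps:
D(r, n) = 27 + 3*√(n² + r²) (D(r, n) = 27 + 3*√(r² + n²) = 27 + 3*√(n² + r²))
E(w) = -6 + w*(27 + w + 15*√2) (E(w) = -6 + ((w + (27 + 3*√(1² + (-7)²)))*(w + w))/2 = -6 + ((w + (27 + 3*√(1 + 49)))*(2*w))/2 = -6 + ((w + (27 + 3*√50))*(2*w))/2 = -6 + ((w + (27 + 3*(5*√2)))*(2*w))/2 = -6 + ((w + (27 + 15*√2))*(2*w))/2 = -6 + ((27 + w + 15*√2)*(2*w))/2 = -6 + (2*w*(27 + w + 15*√2))/2 = -6 + w*(27 + w + 15*√2))
C(-920, 35*0)/E(558) = (-32200*0)/(-6 + 558² + 3*558*(9 + 5*√2)) = (-920*0)/(-6 + 311364 + (15066 + 8370*√2)) = 0/(326424 + 8370*√2) = 0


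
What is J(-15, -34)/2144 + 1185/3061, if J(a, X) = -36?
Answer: 607611/1640696 ≈ 0.37034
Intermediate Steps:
J(-15, -34)/2144 + 1185/3061 = -36/2144 + 1185/3061 = -36*1/2144 + 1185*(1/3061) = -9/536 + 1185/3061 = 607611/1640696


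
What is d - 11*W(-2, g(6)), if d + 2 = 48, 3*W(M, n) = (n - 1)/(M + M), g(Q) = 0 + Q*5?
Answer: 871/12 ≈ 72.583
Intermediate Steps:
g(Q) = 5*Q (g(Q) = 0 + 5*Q = 5*Q)
W(M, n) = (-1 + n)/(6*M) (W(M, n) = ((n - 1)/(M + M))/3 = ((-1 + n)/((2*M)))/3 = ((-1 + n)*(1/(2*M)))/3 = ((-1 + n)/(2*M))/3 = (-1 + n)/(6*M))
d = 46 (d = -2 + 48 = 46)
d - 11*W(-2, g(6)) = 46 - 11*(-1 + 5*6)/(6*(-2)) = 46 - 11*(-1)*(-1 + 30)/(6*2) = 46 - 11*(-1)*29/(6*2) = 46 - 11*(-29/12) = 46 + 319/12 = 871/12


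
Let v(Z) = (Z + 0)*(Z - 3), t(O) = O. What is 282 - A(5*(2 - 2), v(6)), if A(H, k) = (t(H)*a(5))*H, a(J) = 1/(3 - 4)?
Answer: 282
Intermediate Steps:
a(J) = -1 (a(J) = 1/(-1) = -1)
v(Z) = Z*(-3 + Z)
A(H, k) = -H² (A(H, k) = (H*(-1))*H = (-H)*H = -H²)
282 - A(5*(2 - 2), v(6)) = 282 - (-1)*(5*(2 - 2))² = 282 - (-1)*(5*0)² = 282 - (-1)*0² = 282 - (-1)*0 = 282 - 1*0 = 282 + 0 = 282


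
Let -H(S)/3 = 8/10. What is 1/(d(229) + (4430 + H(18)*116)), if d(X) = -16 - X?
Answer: 5/19533 ≈ 0.00025598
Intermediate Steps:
H(S) = -12/5 (H(S) = -24/10 = -3*⅘ = -12/5)
1/(d(229) + (4430 + H(18)*116)) = 1/((-16 - 1*229) + (4430 - 12/5*116)) = 1/((-16 - 229) + (4430 - 1392/5)) = 1/(-245 + 20758/5) = 1/(19533/5) = 5/19533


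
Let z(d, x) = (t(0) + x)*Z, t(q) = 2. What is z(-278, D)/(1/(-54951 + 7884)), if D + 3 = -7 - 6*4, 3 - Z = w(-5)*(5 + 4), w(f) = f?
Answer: 72294912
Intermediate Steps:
Z = 48 (Z = 3 - (-5)*(5 + 4) = 3 - (-5)*9 = 3 - 1*(-45) = 3 + 45 = 48)
D = -34 (D = -3 + (-7 - 6*4) = -3 + (-7 - 24) = -3 - 31 = -34)
z(d, x) = 96 + 48*x (z(d, x) = (2 + x)*48 = 96 + 48*x)
z(-278, D)/(1/(-54951 + 7884)) = (96 + 48*(-34))/(1/(-54951 + 7884)) = (96 - 1632)/(1/(-47067)) = -1536/(-1/47067) = -1536*(-47067) = 72294912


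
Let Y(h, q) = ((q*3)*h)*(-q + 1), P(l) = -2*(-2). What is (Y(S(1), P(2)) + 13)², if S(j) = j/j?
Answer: 529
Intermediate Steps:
P(l) = 4
S(j) = 1
Y(h, q) = 3*h*q*(1 - q) (Y(h, q) = ((3*q)*h)*(1 - q) = (3*h*q)*(1 - q) = 3*h*q*(1 - q))
(Y(S(1), P(2)) + 13)² = (3*1*4*(1 - 1*4) + 13)² = (3*1*4*(1 - 4) + 13)² = (3*1*4*(-3) + 13)² = (-36 + 13)² = (-23)² = 529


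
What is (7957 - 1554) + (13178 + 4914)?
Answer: 24495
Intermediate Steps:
(7957 - 1554) + (13178 + 4914) = 6403 + 18092 = 24495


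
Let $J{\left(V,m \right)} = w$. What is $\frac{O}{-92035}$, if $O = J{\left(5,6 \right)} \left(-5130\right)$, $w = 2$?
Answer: $\frac{2052}{18407} \approx 0.11148$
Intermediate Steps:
$J{\left(V,m \right)} = 2$
$O = -10260$ ($O = 2 \left(-5130\right) = -10260$)
$\frac{O}{-92035} = - \frac{10260}{-92035} = \left(-10260\right) \left(- \frac{1}{92035}\right) = \frac{2052}{18407}$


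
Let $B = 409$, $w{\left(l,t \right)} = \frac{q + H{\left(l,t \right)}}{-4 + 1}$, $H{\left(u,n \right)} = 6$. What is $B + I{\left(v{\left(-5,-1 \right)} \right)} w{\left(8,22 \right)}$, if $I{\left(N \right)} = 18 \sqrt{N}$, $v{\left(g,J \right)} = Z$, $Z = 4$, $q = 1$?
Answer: $325$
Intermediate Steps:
$v{\left(g,J \right)} = 4$
$w{\left(l,t \right)} = - \frac{7}{3}$ ($w{\left(l,t \right)} = \frac{1 + 6}{-4 + 1} = \frac{7}{-3} = 7 \left(- \frac{1}{3}\right) = - \frac{7}{3}$)
$B + I{\left(v{\left(-5,-1 \right)} \right)} w{\left(8,22 \right)} = 409 + 18 \sqrt{4} \left(- \frac{7}{3}\right) = 409 + 18 \cdot 2 \left(- \frac{7}{3}\right) = 409 + 36 \left(- \frac{7}{3}\right) = 409 - 84 = 325$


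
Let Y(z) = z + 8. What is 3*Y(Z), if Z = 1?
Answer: 27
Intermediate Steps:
Y(z) = 8 + z
3*Y(Z) = 3*(8 + 1) = 3*9 = 27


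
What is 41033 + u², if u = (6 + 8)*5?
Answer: 45933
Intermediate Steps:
u = 70 (u = 14*5 = 70)
41033 + u² = 41033 + 70² = 41033 + 4900 = 45933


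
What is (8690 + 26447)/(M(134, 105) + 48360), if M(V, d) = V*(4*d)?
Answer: 35137/104640 ≈ 0.33579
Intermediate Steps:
M(V, d) = 4*V*d
(8690 + 26447)/(M(134, 105) + 48360) = (8690 + 26447)/(4*134*105 + 48360) = 35137/(56280 + 48360) = 35137/104640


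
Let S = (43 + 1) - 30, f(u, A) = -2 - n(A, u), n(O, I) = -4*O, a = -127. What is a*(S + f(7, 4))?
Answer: -3556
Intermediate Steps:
f(u, A) = -2 + 4*A (f(u, A) = -2 - (-4)*A = -2 + 4*A)
S = 14 (S = 44 - 30 = 14)
a*(S + f(7, 4)) = -127*(14 + (-2 + 4*4)) = -127*(14 + (-2 + 16)) = -127*(14 + 14) = -127*28 = -3556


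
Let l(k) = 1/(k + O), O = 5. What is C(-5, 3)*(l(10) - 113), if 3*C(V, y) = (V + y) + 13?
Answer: -18634/45 ≈ -414.09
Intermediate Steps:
C(V, y) = 13/3 + V/3 + y/3 (C(V, y) = ((V + y) + 13)/3 = (13 + V + y)/3 = 13/3 + V/3 + y/3)
l(k) = 1/(5 + k) (l(k) = 1/(k + 5) = 1/(5 + k))
C(-5, 3)*(l(10) - 113) = (13/3 + (⅓)*(-5) + (⅓)*3)*(1/(5 + 10) - 113) = (13/3 - 5/3 + 1)*(1/15 - 113) = 11*(1/15 - 113)/3 = (11/3)*(-1694/15) = -18634/45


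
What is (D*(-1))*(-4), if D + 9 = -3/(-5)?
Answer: -168/5 ≈ -33.600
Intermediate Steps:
D = -42/5 (D = -9 - 3/(-5) = -9 - 3*(-⅕) = -9 + ⅗ = -42/5 ≈ -8.4000)
(D*(-1))*(-4) = -42/5*(-1)*(-4) = (42/5)*(-4) = -168/5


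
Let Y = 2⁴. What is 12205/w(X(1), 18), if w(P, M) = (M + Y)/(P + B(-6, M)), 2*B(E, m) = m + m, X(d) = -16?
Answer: 12205/17 ≈ 717.94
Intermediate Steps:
Y = 16
B(E, m) = m (B(E, m) = (m + m)/2 = (2*m)/2 = m)
w(P, M) = (16 + M)/(M + P) (w(P, M) = (M + 16)/(P + M) = (16 + M)/(M + P))
12205/w(X(1), 18) = 12205/(((16 + 18)/(18 - 16))) = 12205/((34/2)) = 12205/(((½)*34)) = 12205/17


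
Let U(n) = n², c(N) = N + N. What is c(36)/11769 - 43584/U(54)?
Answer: -14242504/953289 ≈ -14.940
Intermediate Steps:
c(N) = 2*N
c(36)/11769 - 43584/U(54) = (2*36)/11769 - 43584/(54²) = 72*(1/11769) - 43584/2916 = 24/3923 - 43584*1/2916 = 24/3923 - 3632/243 = -14242504/953289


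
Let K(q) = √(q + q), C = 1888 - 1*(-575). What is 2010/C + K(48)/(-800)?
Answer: 670/821 - √6/200 ≈ 0.80383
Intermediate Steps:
C = 2463 (C = 1888 + 575 = 2463)
K(q) = √2*√q (K(q) = √(2*q) = √2*√q)
2010/C + K(48)/(-800) = 2010/2463 + (√2*√48)/(-800) = 2010*(1/2463) + (√2*(4*√3))*(-1/800) = 670/821 + (4*√6)*(-1/800) = 670/821 - √6/200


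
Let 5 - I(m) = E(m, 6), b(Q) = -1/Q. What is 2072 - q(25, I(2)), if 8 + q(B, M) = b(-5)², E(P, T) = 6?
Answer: 51999/25 ≈ 2080.0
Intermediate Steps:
I(m) = -1 (I(m) = 5 - 1*6 = 5 - 6 = -1)
q(B, M) = -199/25 (q(B, M) = -8 + (-1/(-5))² = -8 + (-1*(-⅕))² = -8 + (⅕)² = -8 + 1/25 = -199/25)
2072 - q(25, I(2)) = 2072 - 1*(-199/25) = 2072 + 199/25 = 51999/25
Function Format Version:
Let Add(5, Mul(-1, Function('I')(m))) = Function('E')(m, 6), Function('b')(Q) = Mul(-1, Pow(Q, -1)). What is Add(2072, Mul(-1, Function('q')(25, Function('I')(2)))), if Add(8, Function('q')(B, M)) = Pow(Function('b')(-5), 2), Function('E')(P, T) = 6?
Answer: Rational(51999, 25) ≈ 2080.0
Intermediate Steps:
Function('I')(m) = -1 (Function('I')(m) = Add(5, Mul(-1, 6)) = Add(5, -6) = -1)
Function('q')(B, M) = Rational(-199, 25) (Function('q')(B, M) = Add(-8, Pow(Mul(-1, Pow(-5, -1)), 2)) = Add(-8, Pow(Mul(-1, Rational(-1, 5)), 2)) = Add(-8, Pow(Rational(1, 5), 2)) = Add(-8, Rational(1, 25)) = Rational(-199, 25))
Add(2072, Mul(-1, Function('q')(25, Function('I')(2)))) = Add(2072, Mul(-1, Rational(-199, 25))) = Add(2072, Rational(199, 25)) = Rational(51999, 25)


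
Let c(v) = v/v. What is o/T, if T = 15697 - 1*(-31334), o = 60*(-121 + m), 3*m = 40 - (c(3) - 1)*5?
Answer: -6460/47031 ≈ -0.13736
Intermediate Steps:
c(v) = 1
m = 40/3 (m = (40 - (1 - 1)*5)/3 = (40 - 0*5)/3 = (40 - 1*0)/3 = (40 + 0)/3 = (1/3)*40 = 40/3 ≈ 13.333)
o = -6460 (o = 60*(-121 + 40/3) = 60*(-323/3) = -6460)
T = 47031 (T = 15697 + 31334 = 47031)
o/T = -6460/47031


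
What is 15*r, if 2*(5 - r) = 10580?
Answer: -79275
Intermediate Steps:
r = -5285 (r = 5 - ½*10580 = 5 - 5290 = -5285)
15*r = 15*(-5285) = -79275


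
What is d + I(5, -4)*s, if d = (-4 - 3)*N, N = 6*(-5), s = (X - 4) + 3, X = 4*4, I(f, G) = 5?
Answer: 285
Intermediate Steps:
X = 16
s = 15 (s = (16 - 4) + 3 = 12 + 3 = 15)
N = -30
d = 210 (d = (-4 - 3)*(-30) = -7*(-30) = 210)
d + I(5, -4)*s = 210 + 5*15 = 210 + 75 = 285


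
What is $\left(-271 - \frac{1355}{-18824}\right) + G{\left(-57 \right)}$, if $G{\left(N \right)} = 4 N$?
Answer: $- \frac{9391821}{18824} \approx -498.93$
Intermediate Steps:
$\left(-271 - \frac{1355}{-18824}\right) + G{\left(-57 \right)} = \left(-271 - \frac{1355}{-18824}\right) + 4 \left(-57\right) = \left(-271 - - \frac{1355}{18824}\right) - 228 = \left(-271 + \frac{1355}{18824}\right) - 228 = - \frac{5099949}{18824} - 228 = - \frac{9391821}{18824}$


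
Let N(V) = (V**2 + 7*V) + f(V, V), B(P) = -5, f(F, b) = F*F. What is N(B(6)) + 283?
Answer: 298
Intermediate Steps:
f(F, b) = F**2
N(V) = 2*V**2 + 7*V (N(V) = (V**2 + 7*V) + V**2 = 2*V**2 + 7*V)
N(B(6)) + 283 = -5*(7 + 2*(-5)) + 283 = -5*(7 - 10) + 283 = -5*(-3) + 283 = 15 + 283 = 298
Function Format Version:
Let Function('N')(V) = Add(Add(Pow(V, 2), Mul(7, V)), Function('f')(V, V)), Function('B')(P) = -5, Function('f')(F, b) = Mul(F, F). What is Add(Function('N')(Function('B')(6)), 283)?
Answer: 298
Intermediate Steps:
Function('f')(F, b) = Pow(F, 2)
Function('N')(V) = Add(Mul(2, Pow(V, 2)), Mul(7, V)) (Function('N')(V) = Add(Add(Pow(V, 2), Mul(7, V)), Pow(V, 2)) = Add(Mul(2, Pow(V, 2)), Mul(7, V)))
Add(Function('N')(Function('B')(6)), 283) = Add(Mul(-5, Add(7, Mul(2, -5))), 283) = Add(Mul(-5, Add(7, -10)), 283) = Add(Mul(-5, -3), 283) = Add(15, 283) = 298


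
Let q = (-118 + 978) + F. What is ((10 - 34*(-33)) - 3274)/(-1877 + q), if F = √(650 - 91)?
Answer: 1089207/516865 + 1071*√559/516865 ≈ 2.1563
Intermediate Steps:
F = √559 ≈ 23.643
q = 860 + √559 (q = (-118 + 978) + √559 = 860 + √559 ≈ 883.64)
((10 - 34*(-33)) - 3274)/(-1877 + q) = ((10 - 34*(-33)) - 3274)/(-1877 + (860 + √559)) = ((10 + 1122) - 3274)/(-1017 + √559) = (1132 - 3274)/(-1017 + √559) = -2142/(-1017 + √559)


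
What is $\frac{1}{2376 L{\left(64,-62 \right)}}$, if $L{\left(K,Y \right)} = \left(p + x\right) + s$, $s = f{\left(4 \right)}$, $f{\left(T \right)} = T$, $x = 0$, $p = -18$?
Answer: $- \frac{1}{33264} \approx -3.0063 \cdot 10^{-5}$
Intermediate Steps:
$s = 4$
$L{\left(K,Y \right)} = -14$ ($L{\left(K,Y \right)} = \left(-18 + 0\right) + 4 = -18 + 4 = -14$)
$\frac{1}{2376 L{\left(64,-62 \right)}} = \frac{1}{2376 \left(-14\right)} = \frac{1}{2376} \left(- \frac{1}{14}\right) = - \frac{1}{33264}$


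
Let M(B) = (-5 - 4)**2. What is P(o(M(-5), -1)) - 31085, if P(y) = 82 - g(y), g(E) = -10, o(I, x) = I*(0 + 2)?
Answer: -30993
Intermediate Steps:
M(B) = 81 (M(B) = (-9)**2 = 81)
o(I, x) = 2*I (o(I, x) = I*2 = 2*I)
P(y) = 92 (P(y) = 82 - 1*(-10) = 82 + 10 = 92)
P(o(M(-5), -1)) - 31085 = 92 - 31085 = -30993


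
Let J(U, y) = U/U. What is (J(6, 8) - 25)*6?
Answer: -144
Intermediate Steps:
J(U, y) = 1
(J(6, 8) - 25)*6 = (1 - 25)*6 = -24*6 = -144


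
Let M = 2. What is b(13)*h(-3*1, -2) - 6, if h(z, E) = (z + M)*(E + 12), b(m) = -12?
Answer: 114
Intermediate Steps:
h(z, E) = (2 + z)*(12 + E) (h(z, E) = (z + 2)*(E + 12) = (2 + z)*(12 + E))
b(13)*h(-3*1, -2) - 6 = -12*(24 + 2*(-2) + 12*(-3*1) - (-6)) - 6 = -12*(24 - 4 + 12*(-3) - 2*(-3)) - 6 = -12*(24 - 4 - 36 + 6) - 6 = -12*(-10) - 6 = 120 - 6 = 114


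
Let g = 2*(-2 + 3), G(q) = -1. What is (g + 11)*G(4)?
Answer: -13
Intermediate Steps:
g = 2 (g = 2*1 = 2)
(g + 11)*G(4) = (2 + 11)*(-1) = 13*(-1) = -13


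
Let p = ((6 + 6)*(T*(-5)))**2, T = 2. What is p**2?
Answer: 207360000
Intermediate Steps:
p = 14400 (p = ((6 + 6)*(2*(-5)))**2 = (12*(-10))**2 = (-120)**2 = 14400)
p**2 = 14400**2 = 207360000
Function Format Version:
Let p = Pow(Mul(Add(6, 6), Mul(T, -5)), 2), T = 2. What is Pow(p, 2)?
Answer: 207360000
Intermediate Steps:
p = 14400 (p = Pow(Mul(Add(6, 6), Mul(2, -5)), 2) = Pow(Mul(12, -10), 2) = Pow(-120, 2) = 14400)
Pow(p, 2) = Pow(14400, 2) = 207360000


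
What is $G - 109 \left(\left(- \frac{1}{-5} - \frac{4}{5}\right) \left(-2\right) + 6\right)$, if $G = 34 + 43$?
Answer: $- \frac{3539}{5} \approx -707.8$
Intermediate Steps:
$G = 77$
$G - 109 \left(\left(- \frac{1}{-5} - \frac{4}{5}\right) \left(-2\right) + 6\right) = 77 - 109 \left(\left(- \frac{1}{-5} - \frac{4}{5}\right) \left(-2\right) + 6\right) = 77 - 109 \left(\left(\left(-1\right) \left(- \frac{1}{5}\right) - \frac{4}{5}\right) \left(-2\right) + 6\right) = 77 - 109 \left(\left(\frac{1}{5} - \frac{4}{5}\right) \left(-2\right) + 6\right) = 77 - 109 \left(\left(- \frac{3}{5}\right) \left(-2\right) + 6\right) = 77 - 109 \left(\frac{6}{5} + 6\right) = 77 - \frac{3924}{5} = - \frac{3539}{5}$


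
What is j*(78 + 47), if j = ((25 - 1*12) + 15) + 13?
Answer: 5125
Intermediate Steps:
j = 41 (j = ((25 - 12) + 15) + 13 = (13 + 15) + 13 = 28 + 13 = 41)
j*(78 + 47) = 41*(78 + 47) = 41*125 = 5125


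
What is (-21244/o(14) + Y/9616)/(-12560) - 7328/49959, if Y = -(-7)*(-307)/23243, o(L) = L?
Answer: -518226447437531/20035121155695360 ≈ -0.025866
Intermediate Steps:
Y = -2149/23243 (Y = -1*2149*(1/23243) = -2149*1/23243 = -2149/23243 ≈ -0.092458)
(-21244/o(14) + Y/9616)/(-12560) - 7328/49959 = (-21244/14 - 2149/23243/9616)/(-12560) - 7328/49959 = (-21244*1/14 - 2149/23243*1/9616)*(-1/12560) - 7328*1/49959 = (-10622/7 - 2149/223504688)*(-1/12560) - 7328/49959 = -2374066810979/1564532816*(-1/12560) - 7328/49959 = 2374066810979/19650532168960 - 7328/49959 = -518226447437531/20035121155695360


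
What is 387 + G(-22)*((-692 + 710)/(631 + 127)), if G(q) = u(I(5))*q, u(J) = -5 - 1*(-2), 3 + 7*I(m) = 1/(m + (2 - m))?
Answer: 147267/379 ≈ 388.57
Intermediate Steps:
I(m) = -5/14 (I(m) = -3/7 + 1/(7*(m + (2 - m))) = -3/7 + (⅐)/2 = -3/7 + (⅐)*(½) = -3/7 + 1/14 = -5/14)
u(J) = -3 (u(J) = -5 + 2 = -3)
G(q) = -3*q
387 + G(-22)*((-692 + 710)/(631 + 127)) = 387 + (-3*(-22))*((-692 + 710)/(631 + 127)) = 387 + 66*(18/758) = 387 + 66*(18*(1/758)) = 387 + 66*(9/379) = 387 + 594/379 = 147267/379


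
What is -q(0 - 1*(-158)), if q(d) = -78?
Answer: 78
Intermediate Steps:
-q(0 - 1*(-158)) = -1*(-78) = 78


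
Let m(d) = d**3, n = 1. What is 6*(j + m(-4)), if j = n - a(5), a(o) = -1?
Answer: -372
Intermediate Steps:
j = 2 (j = 1 - 1*(-1) = 1 + 1 = 2)
6*(j + m(-4)) = 6*(2 + (-4)**3) = 6*(2 - 64) = 6*(-62) = -372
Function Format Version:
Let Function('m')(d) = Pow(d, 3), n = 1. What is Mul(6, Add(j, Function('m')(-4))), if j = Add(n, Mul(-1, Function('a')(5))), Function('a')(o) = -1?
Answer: -372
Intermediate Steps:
j = 2 (j = Add(1, Mul(-1, -1)) = Add(1, 1) = 2)
Mul(6, Add(j, Function('m')(-4))) = Mul(6, Add(2, Pow(-4, 3))) = Mul(6, Add(2, -64)) = Mul(6, -62) = -372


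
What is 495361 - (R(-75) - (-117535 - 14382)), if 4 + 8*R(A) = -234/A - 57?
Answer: 72690247/200 ≈ 3.6345e+5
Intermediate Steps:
R(A) = -61/8 - 117/(4*A) (R(A) = -½ + (-234/A - 57)/8 = -½ + (-57 - 234/A)/8 = -½ + (-57/8 - 117/(4*A)) = -61/8 - 117/(4*A))
495361 - (R(-75) - (-117535 - 14382)) = 495361 - ((⅛)*(-234 - 61*(-75))/(-75) - (-117535 - 14382)) = 495361 - ((⅛)*(-1/75)*(-234 + 4575) - 1*(-131917)) = 495361 - ((⅛)*(-1/75)*4341 + 131917) = 495361 - (-1447/200 + 131917) = 495361 - 1*26381953/200 = 495361 - 26381953/200 = 72690247/200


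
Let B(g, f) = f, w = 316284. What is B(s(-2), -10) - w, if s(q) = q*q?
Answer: -316294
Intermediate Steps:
s(q) = q**2
B(s(-2), -10) - w = -10 - 1*316284 = -10 - 316284 = -316294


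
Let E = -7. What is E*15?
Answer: -105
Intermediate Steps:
E*15 = -7*15 = -105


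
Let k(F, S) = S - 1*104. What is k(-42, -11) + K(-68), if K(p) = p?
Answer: -183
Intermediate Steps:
k(F, S) = -104 + S (k(F, S) = S - 104 = -104 + S)
k(-42, -11) + K(-68) = (-104 - 11) - 68 = -115 - 68 = -183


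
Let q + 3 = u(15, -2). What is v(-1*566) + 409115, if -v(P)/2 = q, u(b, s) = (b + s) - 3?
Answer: 409101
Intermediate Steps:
u(b, s) = -3 + b + s
q = 7 (q = -3 + (-3 + 15 - 2) = -3 + 10 = 7)
v(P) = -14 (v(P) = -2*7 = -14)
v(-1*566) + 409115 = -14 + 409115 = 409101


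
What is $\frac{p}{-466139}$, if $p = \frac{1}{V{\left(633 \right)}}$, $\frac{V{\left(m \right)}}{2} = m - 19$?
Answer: $- \frac{1}{572418692} \approx -1.747 \cdot 10^{-9}$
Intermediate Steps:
$V{\left(m \right)} = -38 + 2 m$ ($V{\left(m \right)} = 2 \left(m - 19\right) = 2 \left(-19 + m\right) = -38 + 2 m$)
$p = \frac{1}{1228}$ ($p = \frac{1}{-38 + 2 \cdot 633} = \frac{1}{-38 + 1266} = \frac{1}{1228} \approx 0.00081433$)
$\frac{p}{-466139} = \frac{1}{1228 \left(-466139\right)} = \frac{1}{1228} \left(- \frac{1}{466139}\right) = - \frac{1}{572418692}$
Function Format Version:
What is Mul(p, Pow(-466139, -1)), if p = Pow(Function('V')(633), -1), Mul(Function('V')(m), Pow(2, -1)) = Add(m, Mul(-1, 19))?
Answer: Rational(-1, 572418692) ≈ -1.7470e-9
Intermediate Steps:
Function('V')(m) = Add(-38, Mul(2, m)) (Function('V')(m) = Mul(2, Add(m, Mul(-1, 19))) = Mul(2, Add(m, -19)) = Mul(2, Add(-19, m)) = Add(-38, Mul(2, m)))
p = Rational(1, 1228) (p = Pow(Add(-38, Mul(2, 633)), -1) = Pow(Add(-38, 1266), -1) = Pow(1228, -1) = Rational(1, 1228) ≈ 0.00081433)
Mul(p, Pow(-466139, -1)) = Mul(Rational(1, 1228), Pow(-466139, -1)) = Mul(Rational(1, 1228), Rational(-1, 466139)) = Rational(-1, 572418692)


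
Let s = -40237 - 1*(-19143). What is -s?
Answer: 21094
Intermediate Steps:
s = -21094 (s = -40237 + 19143 = -21094)
-s = -1*(-21094) = 21094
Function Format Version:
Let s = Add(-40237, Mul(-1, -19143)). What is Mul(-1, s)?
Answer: 21094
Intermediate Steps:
s = -21094 (s = Add(-40237, 19143) = -21094)
Mul(-1, s) = Mul(-1, -21094) = 21094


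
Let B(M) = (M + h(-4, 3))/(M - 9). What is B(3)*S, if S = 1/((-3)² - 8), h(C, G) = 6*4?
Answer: -9/2 ≈ -4.5000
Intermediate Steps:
h(C, G) = 24
B(M) = (24 + M)/(-9 + M) (B(M) = (M + 24)/(M - 9) = (24 + M)/(-9 + M))
S = 1 (S = 1/(9 - 8) = 1/1 = 1)
B(3)*S = ((24 + 3)/(-9 + 3))*1 = (27/(-6))*1 = -⅙*27*1 = -9/2*1 = -9/2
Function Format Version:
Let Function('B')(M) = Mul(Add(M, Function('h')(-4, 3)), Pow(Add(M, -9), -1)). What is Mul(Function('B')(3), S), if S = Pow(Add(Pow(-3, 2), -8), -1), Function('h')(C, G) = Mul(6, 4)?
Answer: Rational(-9, 2) ≈ -4.5000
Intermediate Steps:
Function('h')(C, G) = 24
Function('B')(M) = Mul(Pow(Add(-9, M), -1), Add(24, M)) (Function('B')(M) = Mul(Add(M, 24), Pow(Add(M, -9), -1)) = Mul(Add(24, M), Pow(Add(-9, M), -1)) = Mul(Pow(Add(-9, M), -1), Add(24, M)))
S = 1 (S = Pow(Add(9, -8), -1) = Pow(1, -1) = 1)
Mul(Function('B')(3), S) = Mul(Mul(Pow(Add(-9, 3), -1), Add(24, 3)), 1) = Mul(Mul(Pow(-6, -1), 27), 1) = Mul(Mul(Rational(-1, 6), 27), 1) = Mul(Rational(-9, 2), 1) = Rational(-9, 2)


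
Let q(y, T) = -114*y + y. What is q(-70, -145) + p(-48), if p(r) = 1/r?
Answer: 379679/48 ≈ 7910.0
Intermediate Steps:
q(y, T) = -113*y
q(-70, -145) + p(-48) = -113*(-70) + 1/(-48) = 7910 - 1/48 = 379679/48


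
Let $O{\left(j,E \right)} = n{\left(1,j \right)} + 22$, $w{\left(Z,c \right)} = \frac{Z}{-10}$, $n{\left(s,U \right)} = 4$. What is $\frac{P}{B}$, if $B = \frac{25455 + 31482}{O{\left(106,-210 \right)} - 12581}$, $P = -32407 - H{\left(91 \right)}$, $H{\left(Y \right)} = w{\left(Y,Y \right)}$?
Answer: $\frac{271170423}{37958} \approx 7144.0$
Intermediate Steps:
$w{\left(Z,c \right)} = - \frac{Z}{10}$ ($w{\left(Z,c \right)} = Z \left(- \frac{1}{10}\right) = - \frac{Z}{10}$)
$H{\left(Y \right)} = - \frac{Y}{10}$
$O{\left(j,E \right)} = 26$ ($O{\left(j,E \right)} = 4 + 22 = 26$)
$P = - \frac{323979}{10}$ ($P = -32407 - \left(- \frac{1}{10}\right) 91 = -32407 - - \frac{91}{10} = -32407 + \frac{91}{10} = - \frac{323979}{10} \approx -32398.0$)
$B = - \frac{18979}{4185}$ ($B = \frac{25455 + 31482}{26 - 12581} = \frac{56937}{-12555} = 56937 \left(- \frac{1}{12555}\right) = - \frac{18979}{4185} \approx -4.535$)
$\frac{P}{B} = - \frac{323979}{10 \left(- \frac{18979}{4185}\right)} = \left(- \frac{323979}{10}\right) \left(- \frac{4185}{18979}\right) = \frac{271170423}{37958}$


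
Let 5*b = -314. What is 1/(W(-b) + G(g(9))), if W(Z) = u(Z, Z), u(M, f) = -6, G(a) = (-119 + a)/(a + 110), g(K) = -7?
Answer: -103/744 ≈ -0.13844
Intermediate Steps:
G(a) = (-119 + a)/(110 + a)
b = -314/5 (b = (1/5)*(-314) = -314/5 ≈ -62.800)
W(Z) = -6
1/(W(-b) + G(g(9))) = 1/(-6 + (-119 - 7)/(110 - 7)) = 1/(-6 - 126/103) = 1/(-744/103) = -103/744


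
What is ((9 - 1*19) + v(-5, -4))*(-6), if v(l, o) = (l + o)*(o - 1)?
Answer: -210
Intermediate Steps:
v(l, o) = (-1 + o)*(l + o) (v(l, o) = (l + o)*(-1 + o) = (-1 + o)*(l + o))
((9 - 1*19) + v(-5, -4))*(-6) = ((9 - 1*19) + ((-4)² - 1*(-5) - 1*(-4) - 5*(-4)))*(-6) = ((9 - 19) + (16 + 5 + 4 + 20))*(-6) = (-10 + 45)*(-6) = 35*(-6) = -210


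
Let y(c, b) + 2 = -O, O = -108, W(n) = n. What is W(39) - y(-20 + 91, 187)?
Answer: -67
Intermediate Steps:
y(c, b) = 106 (y(c, b) = -2 - 1*(-108) = -2 + 108 = 106)
W(39) - y(-20 + 91, 187) = 39 - 1*106 = 39 - 106 = -67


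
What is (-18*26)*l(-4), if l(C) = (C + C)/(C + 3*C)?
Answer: -234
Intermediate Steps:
l(C) = ½ (l(C) = (2*C)/((4*C)) = (2*C)*(1/(4*C)) = ½)
(-18*26)*l(-4) = -18*26*(½) = -468*½ = -234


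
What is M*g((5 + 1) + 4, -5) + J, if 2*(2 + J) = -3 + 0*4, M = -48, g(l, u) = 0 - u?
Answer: -487/2 ≈ -243.50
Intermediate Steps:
g(l, u) = -u
J = -7/2 (J = -2 + (-3 + 0*4)/2 = -2 + (-3 + 0)/2 = -2 + (½)*(-3) = -2 - 3/2 = -7/2 ≈ -3.5000)
M*g((5 + 1) + 4, -5) + J = -(-48)*(-5) - 7/2 = -48*5 - 7/2 = -240 - 7/2 = -487/2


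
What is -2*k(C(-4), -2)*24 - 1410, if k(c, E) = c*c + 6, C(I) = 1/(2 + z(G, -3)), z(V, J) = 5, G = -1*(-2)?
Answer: -83250/49 ≈ -1699.0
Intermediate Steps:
G = 2
C(I) = 1/7 (C(I) = 1/(2 + 5) = 1/7)
k(c, E) = 6 + c**2 (k(c, E) = c**2 + 6 = 6 + c**2)
-2*k(C(-4), -2)*24 - 1410 = -2*(6 + (1/7)**2)*24 - 1410 = -2*(6 + 1/49)*24 - 1410 = -2*295/49*24 - 1410 = -590/49*24 - 1410 = -14160/49 - 1410 = -83250/49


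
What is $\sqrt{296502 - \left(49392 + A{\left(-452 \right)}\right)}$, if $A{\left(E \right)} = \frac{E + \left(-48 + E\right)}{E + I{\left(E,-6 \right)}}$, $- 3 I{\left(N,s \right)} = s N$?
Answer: $\frac{2 \sqrt{7099511907}}{339} \approx 497.1$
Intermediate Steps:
$I{\left(N,s \right)} = - \frac{N s}{3}$ ($I{\left(N,s \right)} = - \frac{s N}{3} = - \frac{N s}{3}$)
$A{\left(E \right)} = \frac{-48 + 2 E}{3 E}$ ($A{\left(E \right)} = \frac{E + \left(-48 + E\right)}{E - \frac{1}{3} E \left(-6\right)} = \frac{-48 + 2 E}{E + 2 E} = \frac{-48 + 2 E}{3 E}$)
$\sqrt{296502 - \left(49392 + A{\left(-452 \right)}\right)} = \sqrt{296502 - \left(\frac{148178}{3} + \frac{4}{113}\right)} = \sqrt{296502 - \frac{16744126}{339}} = \sqrt{\frac{83770052}{339}} = \frac{2 \sqrt{7099511907}}{339}$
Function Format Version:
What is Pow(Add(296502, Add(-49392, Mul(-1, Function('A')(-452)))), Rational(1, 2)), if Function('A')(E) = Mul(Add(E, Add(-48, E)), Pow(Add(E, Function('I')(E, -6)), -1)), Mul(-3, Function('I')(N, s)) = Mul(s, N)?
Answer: Mul(Rational(2, 339), Pow(7099511907, Rational(1, 2))) ≈ 497.10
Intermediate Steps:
Function('I')(N, s) = Mul(Rational(-1, 3), N, s) (Function('I')(N, s) = Mul(Rational(-1, 3), Mul(s, N)) = Mul(Rational(-1, 3), Mul(N, s)) = Mul(Rational(-1, 3), N, s))
Function('A')(E) = Mul(Rational(1, 3), Pow(E, -1), Add(-48, Mul(2, E))) (Function('A')(E) = Mul(Add(E, Add(-48, E)), Pow(Add(E, Mul(Rational(-1, 3), E, -6)), -1)) = Mul(Add(-48, Mul(2, E)), Pow(Add(E, Mul(2, E)), -1)) = Mul(Add(-48, Mul(2, E)), Pow(Mul(3, E), -1)) = Mul(Add(-48, Mul(2, E)), Mul(Rational(1, 3), Pow(E, -1))) = Mul(Rational(1, 3), Pow(E, -1), Add(-48, Mul(2, E))))
Pow(Add(296502, Add(-49392, Mul(-1, Function('A')(-452)))), Rational(1, 2)) = Pow(Add(296502, Add(-49392, Mul(-1, Add(Rational(2, 3), Mul(-16, Pow(-452, -1)))))), Rational(1, 2)) = Pow(Add(296502, Add(-49392, Mul(-1, Add(Rational(2, 3), Mul(-16, Rational(-1, 452)))))), Rational(1, 2)) = Pow(Add(296502, Add(-49392, Mul(-1, Add(Rational(2, 3), Rational(4, 113))))), Rational(1, 2)) = Pow(Add(296502, Add(-49392, Mul(-1, Rational(238, 339)))), Rational(1, 2)) = Pow(Add(296502, Add(-49392, Rational(-238, 339))), Rational(1, 2)) = Pow(Add(296502, Rational(-16744126, 339)), Rational(1, 2)) = Pow(Rational(83770052, 339), Rational(1, 2)) = Mul(Rational(2, 339), Pow(7099511907, Rational(1, 2)))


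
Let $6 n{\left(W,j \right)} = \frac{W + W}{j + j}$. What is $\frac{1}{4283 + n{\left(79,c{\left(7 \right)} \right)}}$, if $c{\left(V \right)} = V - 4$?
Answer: $\frac{18}{77173} \approx 0.00023324$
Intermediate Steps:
$c{\left(V \right)} = -4 + V$
$n{\left(W,j \right)} = \frac{W}{6 j}$ ($n{\left(W,j \right)} = \frac{\left(W + W\right) \frac{1}{j + j}}{6} = \frac{2 W \frac{1}{2 j}}{6} = \frac{W \frac{1}{j}}{6} = \frac{W}{6 j}$)
$\frac{1}{4283 + n{\left(79,c{\left(7 \right)} \right)}} = \frac{1}{4283 + \frac{1}{6} \cdot 79 \frac{1}{-4 + 7}} = \frac{1}{4283 + \frac{1}{6} \cdot 79 \cdot \frac{1}{3}} = \frac{1}{4283 + \frac{79}{18}} = \frac{1}{\frac{77173}{18}} = \frac{18}{77173}$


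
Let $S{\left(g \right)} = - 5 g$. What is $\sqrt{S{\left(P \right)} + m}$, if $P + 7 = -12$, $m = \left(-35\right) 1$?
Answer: $2 \sqrt{15} \approx 7.746$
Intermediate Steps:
$m = -35$
$P = -19$ ($P = -7 - 12 = -19$)
$\sqrt{S{\left(P \right)} + m} = \sqrt{\left(-5\right) \left(-19\right) - 35} = \sqrt{95 - 35} = \sqrt{60} = 2 \sqrt{15}$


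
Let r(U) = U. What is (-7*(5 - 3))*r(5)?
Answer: -70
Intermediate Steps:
(-7*(5 - 3))*r(5) = -7*(5 - 3)*5 = -7*2*5 = -14*5 = -70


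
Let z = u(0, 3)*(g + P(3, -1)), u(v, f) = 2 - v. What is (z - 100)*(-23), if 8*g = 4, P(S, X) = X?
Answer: 2323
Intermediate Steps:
g = ½ (g = (⅛)*4 = ½ ≈ 0.50000)
z = -1 (z = (2 - 1*0)*(½ - 1) = (2 + 0)*(-½) = 2*(-½) = -1)
(z - 100)*(-23) = (-1 - 100)*(-23) = -101*(-23) = 2323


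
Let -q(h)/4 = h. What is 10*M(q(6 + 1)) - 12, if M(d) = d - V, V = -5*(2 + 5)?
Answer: 58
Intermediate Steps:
V = -35 (V = -5*7 = -35)
q(h) = -4*h
M(d) = 35 + d (M(d) = d - 1*(-35) = d + 35 = 35 + d)
10*M(q(6 + 1)) - 12 = 10*(35 - 4*(6 + 1)) - 12 = 10*(35 - 4*7) - 12 = 10*(35 - 28) - 12 = 10*7 - 12 = 70 - 12 = 58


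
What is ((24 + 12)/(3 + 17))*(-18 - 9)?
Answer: -243/5 ≈ -48.600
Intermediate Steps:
((24 + 12)/(3 + 17))*(-18 - 9) = (36/20)*(-27) = (36*(1/20))*(-27) = (9/5)*(-27) = -243/5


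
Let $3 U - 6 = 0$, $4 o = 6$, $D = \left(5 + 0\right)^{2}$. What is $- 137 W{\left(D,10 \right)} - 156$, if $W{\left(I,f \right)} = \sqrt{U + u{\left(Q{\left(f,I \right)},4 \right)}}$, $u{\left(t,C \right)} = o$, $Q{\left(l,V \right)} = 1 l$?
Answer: $-156 - \frac{137 \sqrt{14}}{2} \approx -412.3$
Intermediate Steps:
$D = 25$ ($D = 5^{2} = 25$)
$o = \frac{3}{2}$ ($o = \frac{1}{4} \cdot 6 = \frac{3}{2} \approx 1.5$)
$Q{\left(l,V \right)} = l$
$u{\left(t,C \right)} = \frac{3}{2}$
$U = 2$ ($U = 2 + \frac{1}{3} \cdot 0 = 2 + 0 = 2$)
$W{\left(I,f \right)} = \frac{\sqrt{14}}{2}$ ($W{\left(I,f \right)} = \sqrt{2 + \frac{3}{2}} = \sqrt{\frac{7}{2}} = \frac{\sqrt{14}}{2}$)
$- 137 W{\left(D,10 \right)} - 156 = - 137 \frac{\sqrt{14}}{2} - 156 = - \frac{137 \sqrt{14}}{2} - 156 = -156 - \frac{137 \sqrt{14}}{2}$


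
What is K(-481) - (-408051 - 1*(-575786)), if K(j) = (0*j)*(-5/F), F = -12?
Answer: -167735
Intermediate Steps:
K(j) = 0 (K(j) = (0*j)*(-5/(-12)) = 0*(-5*(-1/12)) = 0*(5/12) = 0)
K(-481) - (-408051 - 1*(-575786)) = 0 - (-408051 - 1*(-575786)) = 0 - (-408051 + 575786) = 0 - 1*167735 = 0 - 167735 = -167735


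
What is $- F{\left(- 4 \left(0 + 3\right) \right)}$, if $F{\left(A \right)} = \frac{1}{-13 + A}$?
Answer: $\frac{1}{25} \approx 0.04$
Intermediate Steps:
$- F{\left(- 4 \left(0 + 3\right) \right)} = - \frac{1}{-13 - 4 \left(0 + 3\right)} = - \frac{1}{-13 - 12} = - \frac{1}{-25} = \left(-1\right) \left(- \frac{1}{25}\right) = \frac{1}{25}$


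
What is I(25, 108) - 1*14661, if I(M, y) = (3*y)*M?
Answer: -6561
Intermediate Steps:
I(M, y) = 3*M*y
I(25, 108) - 1*14661 = 3*25*108 - 1*14661 = 8100 - 14661 = -6561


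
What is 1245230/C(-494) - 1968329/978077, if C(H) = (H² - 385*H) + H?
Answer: 182101774441/212111646682 ≈ 0.85852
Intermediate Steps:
C(H) = H² - 384*H
1245230/C(-494) - 1968329/978077 = 1245230/((-494*(-384 - 494))) - 1968329/978077 = 1245230/((-494*(-878))) - 1968329*1/978077 = 1245230/433732 - 1968329/978077 = 1245230*(1/433732) - 1968329/978077 = 622615/216866 - 1968329/978077 = 182101774441/212111646682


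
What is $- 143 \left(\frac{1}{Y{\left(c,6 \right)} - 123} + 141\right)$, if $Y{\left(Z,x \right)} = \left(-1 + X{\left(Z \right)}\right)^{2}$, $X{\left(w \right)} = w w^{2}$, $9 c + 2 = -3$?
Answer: $- \frac{1303218526038}{64637927} \approx -20162.0$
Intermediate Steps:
$c = - \frac{5}{9}$ ($c = - \frac{2}{9} + \frac{1}{9} \left(-3\right) = - \frac{2}{9} - \frac{1}{3} = - \frac{5}{9} \approx -0.55556$)
$X{\left(w \right)} = w^{3}$
$Y{\left(Z,x \right)} = \left(-1 + Z^{3}\right)^{2}$
$- 143 \left(\frac{1}{Y{\left(c,6 \right)} - 123} + 141\right) = - 143 \left(\frac{1}{\left(-1 + \left(- \frac{5}{9}\right)^{3}\right)^{2} - 123} + 141\right) = - 143 \left(\frac{1}{\left(-1 - \frac{125}{729}\right)^{2} - 123} + 141\right) = - 143 \left(\frac{1}{\left(- \frac{854}{729}\right)^{2} - 123} + 141\right) = - 143 \left(\frac{1}{\frac{729316}{531441} - 123} + 141\right) = - 143 \left(\frac{1}{- \frac{64637927}{531441}} + 141\right) = - 143 \left(- \frac{531441}{64637927} + 141\right) = \left(-143\right) \frac{9113416266}{64637927} = - \frac{1303218526038}{64637927}$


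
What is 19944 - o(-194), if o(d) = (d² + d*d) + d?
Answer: -55134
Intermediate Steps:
o(d) = d + 2*d² (o(d) = (d² + d²) + d = 2*d² + d = d + 2*d²)
19944 - o(-194) = 19944 - (-194)*(1 + 2*(-194)) = 19944 - (-194)*(1 - 388) = 19944 - (-194)*(-387) = 19944 - 1*75078 = 19944 - 75078 = -55134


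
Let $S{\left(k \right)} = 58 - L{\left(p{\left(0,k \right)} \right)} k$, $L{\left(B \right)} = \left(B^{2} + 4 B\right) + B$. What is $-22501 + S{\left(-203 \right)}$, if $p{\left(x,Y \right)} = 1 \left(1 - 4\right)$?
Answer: $-23661$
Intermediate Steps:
$p{\left(x,Y \right)} = -3$ ($p{\left(x,Y \right)} = 1 \left(-3\right) = -3$)
$L{\left(B \right)} = B^{2} + 5 B$
$S{\left(k \right)} = 58 + 6 k$ ($S{\left(k \right)} = 58 - - 3 \left(5 - 3\right) k = 58 - \left(-3\right) 2 k = 58 - - 6 k = 58 + 6 k$)
$-22501 + S{\left(-203 \right)} = -22501 + \left(58 + 6 \left(-203\right)\right) = -22501 + \left(58 - 1218\right) = -22501 - 1160 = -23661$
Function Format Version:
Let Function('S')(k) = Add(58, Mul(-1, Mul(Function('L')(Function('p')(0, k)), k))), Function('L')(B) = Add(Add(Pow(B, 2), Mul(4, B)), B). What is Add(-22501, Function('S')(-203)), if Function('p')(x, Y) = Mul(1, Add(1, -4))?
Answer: -23661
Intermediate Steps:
Function('p')(x, Y) = -3 (Function('p')(x, Y) = Mul(1, -3) = -3)
Function('L')(B) = Add(Pow(B, 2), Mul(5, B))
Function('S')(k) = Add(58, Mul(6, k)) (Function('S')(k) = Add(58, Mul(-1, Mul(Mul(-3, Add(5, -3)), k))) = Add(58, Mul(-1, Mul(Mul(-3, 2), k))) = Add(58, Mul(-1, Mul(-6, k))) = Add(58, Mul(6, k)))
Add(-22501, Function('S')(-203)) = Add(-22501, Add(58, Mul(6, -203))) = Add(-22501, Add(58, -1218)) = Add(-22501, -1160) = -23661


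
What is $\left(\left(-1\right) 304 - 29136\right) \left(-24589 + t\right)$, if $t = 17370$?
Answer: $212527360$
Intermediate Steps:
$\left(\left(-1\right) 304 - 29136\right) \left(-24589 + t\right) = \left(\left(-1\right) 304 - 29136\right) \left(-24589 + 17370\right) = \left(-304 - 29136\right) \left(-7219\right) = \left(-29440\right) \left(-7219\right) = 212527360$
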